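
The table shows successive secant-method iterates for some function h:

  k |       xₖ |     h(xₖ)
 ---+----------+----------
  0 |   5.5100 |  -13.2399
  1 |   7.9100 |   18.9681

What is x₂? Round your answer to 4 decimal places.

6.4966

x₂ = 7.9100 − 18.9681·(7.9100 − 5.5100) / (18.9681 − (-13.2399))
   = 7.9100 − (45.523440)/(32.208000) = 6.496580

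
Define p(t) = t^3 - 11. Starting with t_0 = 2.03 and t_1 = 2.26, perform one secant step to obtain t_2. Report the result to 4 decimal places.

2.2207

p(2.03) = -2.634573, p(2.26) = 0.543176
t_2 = 2.260000 − 0.543176·(2.260000 − 2.030000) / (0.543176 − (-2.634573)) = 2.260000 − (0.124930)/(3.177749) = 2.220686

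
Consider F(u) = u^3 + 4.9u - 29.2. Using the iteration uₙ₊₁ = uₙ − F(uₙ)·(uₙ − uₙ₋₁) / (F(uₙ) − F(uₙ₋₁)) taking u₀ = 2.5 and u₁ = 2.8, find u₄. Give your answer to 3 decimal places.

F(2.5) = -1.32500, F(2.8) = 6.47200
u₂ = 2.80000 − 6.47200·(2.80000 − 2.50000) / (6.47200 − (-1.32500)) = 2.80000 − (1.94160)/(7.79700) = 2.55098
F(2.55098) = -0.09967
u₃ = 2.55098 − (-0.09967)·(2.55098 − 2.80000) / (-0.09967 − 6.47200) = 2.55098 − (0.02482)/(-6.57167) = 2.55476
F(2.55476) = -0.00732
u₄ = 2.55476 − (-0.00732)·(2.55476 − 2.55098) / (-0.00732 − (-0.09967)) = 2.55476 − (-0.00003)/(0.09235) = 2.55506

2.555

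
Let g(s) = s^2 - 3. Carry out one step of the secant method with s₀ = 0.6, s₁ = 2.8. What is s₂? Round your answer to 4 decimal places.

g(0.6) = -2.640000, g(2.8) = 4.840000
s₂ = 2.800000 − 4.840000·(2.800000 − 0.600000) / (4.840000 − (-2.640000)) = 2.800000 − (10.648000)/(7.480000) = 1.376471

1.3765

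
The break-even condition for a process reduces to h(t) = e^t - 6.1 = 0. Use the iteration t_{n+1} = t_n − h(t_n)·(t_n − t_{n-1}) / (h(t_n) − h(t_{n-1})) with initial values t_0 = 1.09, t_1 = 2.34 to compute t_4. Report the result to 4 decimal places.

1.8130

h(1.09) = -3.125726, h(2.34) = 4.281237
t_2 = 2.340000 − 4.281237·(2.340000 − 1.090000) / (4.281237 − (-3.125726)) = 2.340000 − (5.351546)/(7.406962) = 1.617498
h(1.617498) = -1.059537
t_3 = 1.617498 − (-1.059537)·(1.617498 − 2.340000) / (-1.059537 − 4.281237) = 1.617498 − (0.765518)/(-5.340774) = 1.760833
h(1.760833) = -0.282721
t_4 = 1.760833 − (-0.282721)·(1.760833 − 1.617498) / (-0.282721 − (-1.059537)) = 1.760833 − (-0.040524)/(0.776816) = 1.812999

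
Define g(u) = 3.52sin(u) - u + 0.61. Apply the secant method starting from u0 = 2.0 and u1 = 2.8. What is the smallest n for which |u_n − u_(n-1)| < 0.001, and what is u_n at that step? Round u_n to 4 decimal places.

n = 5, u_n = 2.5559

g(2.0) = 1.810727, g(2.8) = -1.010842
u2 = 2.800000 − (-1.010842)·(0.800000)/(-2.821569) = 2.513396;  |Δ| = 0.286604
g(2.513396) = 0.165262
u3 = 2.513396 − 0.165262·(-0.286604)/(1.176103) = 2.553668;  |Δ| = 0.040273
g(2.553668) = 0.008647
u4 = 2.553668 − 0.008647·(0.040273)/(-0.156615) = 2.555892;  |Δ| = 0.002223
g(2.555892) = -0.000094
u5 = 2.555892 − (-0.000094)·(0.002223)/(-0.008741) = 2.555868;  |Δ| = 0.000024
|u5 − u4| = 0.000024 < 0.001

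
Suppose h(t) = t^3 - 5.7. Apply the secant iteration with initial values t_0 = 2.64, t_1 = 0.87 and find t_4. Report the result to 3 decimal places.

1.695

h(2.64) = 12.69974, h(0.87) = -5.04150
t_2 = 0.87000 − (-5.04150)·(0.87000 − 2.64000) / (-5.04150 − 12.69974) = 0.87000 − (8.92345)/(-17.74124) = 1.37298
h(1.37298) = -3.11184
t_3 = 1.37298 − (-3.11184)·(1.37298 − 0.87000) / (-3.11184 − (-5.04150)) = 1.37298 − (-1.56519)/(1.92965) = 2.18410
h(2.18410) = 4.71882
t_4 = 2.18410 − 4.71882·(2.18410 − 1.37298) / (4.71882 − (-3.11184)) = 2.18410 − (3.82755)/(7.83067) = 1.69531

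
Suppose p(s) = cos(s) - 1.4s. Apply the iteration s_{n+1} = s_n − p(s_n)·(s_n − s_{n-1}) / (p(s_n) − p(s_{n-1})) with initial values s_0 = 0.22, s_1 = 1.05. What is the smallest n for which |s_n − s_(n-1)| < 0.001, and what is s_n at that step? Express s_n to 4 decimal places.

n = 5, s_n = 0.5925

p(0.22) = 0.667897, p(1.05) = -0.972429
s_2 = 1.050000 − (-0.972429)·(0.830000)/(-1.640326) = 0.557954;  |Δ| = 0.492046
p(0.557954) = 0.067205
s_3 = 0.557954 − 0.067205·(-0.492046)/(1.039633) = 0.589761;  |Δ| = 0.031807
p(0.589761) = 0.005408
s_4 = 0.589761 − 0.005408·(0.031807)/(-0.061796) = 0.592545;  |Δ| = 0.002784
p(0.592545) = -0.000040
s_5 = 0.592545 − (-0.000040)·(0.002784)/(-0.005448) = 0.592524;  |Δ| = 0.000021
|s_5 − s_4| = 0.000021 < 0.001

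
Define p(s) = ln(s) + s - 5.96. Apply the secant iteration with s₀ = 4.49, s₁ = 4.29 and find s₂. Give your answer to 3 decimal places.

4.464

p(4.49) = 0.03185, p(4.29) = -0.21371
s₂ = 4.29000 − (-0.21371)·(4.29000 − 4.49000) / (-0.21371 − 0.03185) = 4.29000 − (0.04274)/(-0.24557) = 4.46406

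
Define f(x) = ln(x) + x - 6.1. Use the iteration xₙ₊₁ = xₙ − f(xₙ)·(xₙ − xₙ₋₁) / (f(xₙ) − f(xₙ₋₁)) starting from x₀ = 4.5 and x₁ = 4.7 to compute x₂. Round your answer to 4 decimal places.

f(4.5) = -0.095923, f(4.7) = 0.147563
x₂ = 4.700000 − 0.147563·(4.700000 − 4.500000) / (0.147563 − (-0.095923)) = 4.700000 − (0.029513)/(0.243485) = 4.578791

4.5788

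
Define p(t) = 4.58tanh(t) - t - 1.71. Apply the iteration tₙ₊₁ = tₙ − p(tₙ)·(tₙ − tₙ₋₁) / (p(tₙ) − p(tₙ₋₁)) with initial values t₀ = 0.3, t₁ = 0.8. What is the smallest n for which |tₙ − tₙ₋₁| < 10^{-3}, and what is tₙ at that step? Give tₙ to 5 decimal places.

p(0.3) = -0.6757882, p(0.8) = 0.5312884
t₂ = 0.8000000 − 0.5312884·(0.5000000)/(1.2070766) = 0.5799276;  |Δ| = 0.2200724
p(0.5799276) = 0.1036391
t₃ = 0.5799276 − 0.1036391·(-0.2200724)/(-0.4276493) = 0.5265940;  |Δ| = 0.0533337
p(0.5265940) = -0.0254927
t₄ = 0.5265940 − (-0.0254927)·(-0.0533337)/(-0.1291319) = 0.5371229;  |Δ| = 0.0105289
p(0.5371229) = 0.0007732
t₅ = 0.5371229 − 0.0007732·(0.0105289)/(0.0262660) = 0.5368129;  |Δ| = 0.0003100
|t₅ − t₄| = 0.0003100 < 10^{-3}

n = 5, tₙ = 0.53681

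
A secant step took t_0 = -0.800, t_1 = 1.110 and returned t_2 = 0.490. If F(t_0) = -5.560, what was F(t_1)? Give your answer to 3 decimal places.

The secant line through (-0.800, -5.560) and (1.110, F(t_1)) crosses zero at t_2 = 0.490.
So (-0.800, -5.560), (1.110, F(t_1)), (0.490, 0) are collinear:
F(t_1) = -5.560 · (1.110 − 0.490) / (-0.800 − 0.490) = -5.560 · (0.62000)/(-1.29000) = 2.67225

2.672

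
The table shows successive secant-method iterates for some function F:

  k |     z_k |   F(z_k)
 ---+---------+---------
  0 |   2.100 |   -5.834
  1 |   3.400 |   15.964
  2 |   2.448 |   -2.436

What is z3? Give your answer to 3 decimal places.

z3 = 2.448 − (-2.436)·(2.448 − 3.400) / (-2.436 − 15.964)
   = 2.448 − (2.31907)/(-18.40000) = 2.57404

2.574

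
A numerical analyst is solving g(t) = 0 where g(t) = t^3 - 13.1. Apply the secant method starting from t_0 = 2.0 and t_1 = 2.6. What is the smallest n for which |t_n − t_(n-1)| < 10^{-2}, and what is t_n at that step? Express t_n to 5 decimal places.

n = 4, t_n = 2.35741

g(2.0) = -5.1000000, g(2.6) = 4.4760000
t_2 = 2.6000000 − 4.4760000·(0.6000000)/(9.5760000) = 2.3195489;  |Δ| = 0.2804511
g(2.3195489) = -0.6201150
t_3 = 2.3195489 − (-0.6201150)·(-0.2804511)/(-5.0961150) = 2.3536753;  |Δ| = 0.0341264
g(2.3536753) = -0.0611400
t_4 = 2.3536753 − (-0.0611400)·(0.0341264)/(0.5589751) = 2.3574080;  |Δ| = 0.0037327
|t_4 − t_3| = 0.0037327 < 10^{-2}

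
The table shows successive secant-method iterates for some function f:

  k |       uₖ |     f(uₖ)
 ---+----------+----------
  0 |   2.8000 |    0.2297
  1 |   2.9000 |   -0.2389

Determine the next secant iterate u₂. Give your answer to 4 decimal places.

u₂ = 2.9000 − (-0.2389)·(2.9000 − 2.8000) / (-0.2389 − 0.2297)
   = 2.9000 − (-0.023890)/(-0.468600) = 2.849018

2.8490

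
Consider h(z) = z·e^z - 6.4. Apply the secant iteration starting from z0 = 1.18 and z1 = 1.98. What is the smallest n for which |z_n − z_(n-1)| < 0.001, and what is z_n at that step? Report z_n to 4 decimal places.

n = 6, z_n = 1.4706

h(1.18) = -2.559838, h(1.98) = 7.940631
z2 = 1.980000 − 7.940631·(0.800000)/(10.500470) = 1.375027;  |Δ| = 0.604973
h(1.375027) = -0.961520
z3 = 1.375027 − (-0.961520)·(-0.604973)/(-8.902151) = 1.440370;  |Δ| = 0.065343
h(1.440370) = -0.318390
z4 = 1.440370 − (-0.318390)·(0.065343)/(0.643130) = 1.472719;  |Δ| = 0.032349
h(1.472719) = 0.022637
z5 = 1.472719 − 0.022637·(0.032349)/(0.341027) = 1.470571;  |Δ| = 0.002147
h(1.470571) = -0.000484
z6 = 1.470571 − (-0.000484)·(-0.002147)/(-0.023121) = 1.470616;  |Δ| = 0.000045
|z6 − z5| = 0.000045 < 0.001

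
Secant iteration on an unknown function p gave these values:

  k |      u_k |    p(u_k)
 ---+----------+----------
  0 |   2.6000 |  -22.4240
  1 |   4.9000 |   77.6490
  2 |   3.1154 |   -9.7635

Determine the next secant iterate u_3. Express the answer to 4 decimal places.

u_3 = 3.1154 − (-9.7635)·(3.1154 − 4.9000) / (-9.7635 − 77.6490)
   = 3.1154 − (17.423942)/(-87.412500) = 3.314730

3.3147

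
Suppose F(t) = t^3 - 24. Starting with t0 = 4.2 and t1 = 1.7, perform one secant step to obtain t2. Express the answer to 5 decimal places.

F(4.2) = 50.0880000, F(1.7) = -19.0870000
t2 = 1.7000000 − (-19.0870000)·(1.7000000 − 4.2000000) / (-19.0870000 − 50.0880000) = 1.7000000 − (47.7175000)/(-69.1750000) = 2.3898085

2.38981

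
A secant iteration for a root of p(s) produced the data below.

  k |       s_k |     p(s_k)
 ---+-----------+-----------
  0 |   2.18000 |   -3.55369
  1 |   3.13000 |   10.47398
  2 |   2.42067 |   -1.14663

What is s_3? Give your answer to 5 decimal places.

2.49066

s_3 = 2.42067 − (-1.14663)·(2.42067 − 3.13000) / (-1.14663 − 10.47398)
   = 2.42067 − (0.8133391)/(-11.6206100) = 2.4906611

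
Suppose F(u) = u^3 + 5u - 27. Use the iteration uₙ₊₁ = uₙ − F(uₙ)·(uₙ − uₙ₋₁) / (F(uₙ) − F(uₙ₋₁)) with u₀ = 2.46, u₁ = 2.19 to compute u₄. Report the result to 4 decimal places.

F(2.46) = 0.186936, F(2.19) = -5.546541
u₂ = 2.190000 − (-5.546541)·(2.190000 − 2.460000) / (-5.546541 − 0.186936) = 2.190000 − (1.497566)/(-5.733477) = 2.451197
F(2.451197) = -0.016328
u₃ = 2.451197 − (-0.016328)·(2.451197 − 2.190000) / (-0.016328 − (-5.546541)) = 2.451197 − (-0.004265)/(5.530213) = 2.451968
F(2.451968) = 0.001433
u₄ = 2.451968 − 0.001433·(2.451968 − 2.451197) / (0.001433 − (-0.016328)) = 2.451968 − (0.000001)/(0.017761) = 2.451906

2.4519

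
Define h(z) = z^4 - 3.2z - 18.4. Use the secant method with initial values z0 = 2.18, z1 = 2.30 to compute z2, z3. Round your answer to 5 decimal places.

2.24678, 2.24923

h(2.18) = -2.7906942, h(2.30) = 2.2241000
z2 = 2.3000000 − 2.2241000·(2.3000000 − 2.1800000) / (2.2241000 − (-2.7906942)) = 2.3000000 − (0.2668920)/(5.0147942) = 2.2467791
h(2.2467791) = -0.1072255
z3 = 2.2467791 − (-0.1072255)·(2.2467791 − 2.3000000) / (-0.1072255 − 2.2241000) = 2.2467791 − (0.0057066)/(-2.3313255) = 2.2492269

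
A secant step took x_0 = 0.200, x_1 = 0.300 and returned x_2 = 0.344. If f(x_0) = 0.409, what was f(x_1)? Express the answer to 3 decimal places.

0.125

The secant line through (0.200, 0.409) and (0.300, f(x_1)) crosses zero at x_2 = 0.344.
So (0.200, 0.409), (0.300, f(x_1)), (0.344, 0) are collinear:
f(x_1) = 0.409 · (0.300 − 0.344) / (0.200 − 0.344) = 0.409 · (-0.04400)/(-0.14400) = 0.12497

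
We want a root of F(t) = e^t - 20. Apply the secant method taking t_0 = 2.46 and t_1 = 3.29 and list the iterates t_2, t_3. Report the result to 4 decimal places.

F(2.46) = -8.295188, F(3.29) = 6.842864
t_2 = 3.290000 − 6.842864·(3.290000 − 2.460000) / (6.842864 − (-8.295188)) = 3.290000 − (5.679577)/(15.138052) = 2.914815
F(2.914815) = -1.554609
t_3 = 2.914815 − (-1.554609)·(2.914815 − 3.290000) / (-1.554609 − 6.842864) = 2.914815 − (0.583266)/(-8.397472) = 2.984272

2.9148, 2.9843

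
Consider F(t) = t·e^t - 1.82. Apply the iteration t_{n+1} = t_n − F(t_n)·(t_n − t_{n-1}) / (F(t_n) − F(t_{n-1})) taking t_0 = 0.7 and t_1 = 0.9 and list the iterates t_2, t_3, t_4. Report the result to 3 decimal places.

F(0.7) = -0.41037, F(0.9) = 0.39364
t_2 = 0.90000 − 0.39364·(0.90000 − 0.70000) / (0.39364 − (-0.41037)) = 0.90000 − (0.07873)/(0.80402) = 0.80208
F(0.80208) = -0.03122
t_3 = 0.80208 − (-0.03122)·(0.80208 − 0.90000) / (-0.03122 − 0.39364) = 0.80208 − (0.00306)/(-0.42486) = 0.80928
F(0.80928) = -0.00214
t_4 = 0.80928 − (-0.00214)·(0.80928 − 0.80208) / (-0.00214 − (-0.03122)) = 0.80928 − (-0.00002)/(0.02908) = 0.80981

0.802, 0.809, 0.810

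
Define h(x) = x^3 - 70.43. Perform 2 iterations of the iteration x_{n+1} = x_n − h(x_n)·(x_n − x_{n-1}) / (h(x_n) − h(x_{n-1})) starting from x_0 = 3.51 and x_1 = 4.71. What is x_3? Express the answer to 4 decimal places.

4.1184

h(3.51) = -27.186449, h(4.71) = 34.057111
x_2 = 4.710000 − 34.057111·(4.710000 − 3.510000) / (34.057111 − (-27.186449)) = 4.710000 − (40.868533)/(61.243560) = 4.042688
h(4.042688) = -4.359008
x_3 = 4.042688 − (-4.359008)·(4.042688 − 4.710000) / (-4.359008 − 34.057111) = 4.042688 − (2.908816)/(-38.416119) = 4.118407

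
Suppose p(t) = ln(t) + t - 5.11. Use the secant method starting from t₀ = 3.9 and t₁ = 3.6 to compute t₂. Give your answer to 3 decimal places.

3.781

p(3.9) = 0.15098, p(3.6) = -0.22907
t₂ = 3.60000 − (-0.22907)·(3.60000 − 3.90000) / (-0.22907 − 0.15098) = 3.60000 − (0.06872)/(-0.38004) = 3.78082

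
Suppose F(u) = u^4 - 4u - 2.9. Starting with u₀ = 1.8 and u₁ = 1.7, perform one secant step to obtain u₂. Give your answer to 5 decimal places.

1.77722

F(1.8) = 0.3976000, F(1.7) = -1.3479000
u₂ = 1.7000000 − (-1.3479000)·(1.7000000 − 1.8000000) / (-1.3479000 − 0.3976000) = 1.7000000 − (0.1347900)/(-1.7455000) = 1.7772214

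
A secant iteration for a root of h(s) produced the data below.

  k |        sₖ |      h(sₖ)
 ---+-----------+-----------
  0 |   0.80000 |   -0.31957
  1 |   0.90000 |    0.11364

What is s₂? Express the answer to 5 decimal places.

s₂ = 0.90000 − 0.11364·(0.90000 − 0.80000) / (0.11364 − (-0.31957))
   = 0.90000 − (0.0113640)/(0.4332100) = 0.8737679

0.87377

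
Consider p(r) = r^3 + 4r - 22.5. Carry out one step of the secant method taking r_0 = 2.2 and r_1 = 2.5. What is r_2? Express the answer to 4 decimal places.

p(2.2) = -3.052000, p(2.5) = 3.125000
r_2 = 2.500000 − 3.125000·(2.500000 − 2.200000) / (3.125000 − (-3.052000)) = 2.500000 − (0.937500)/(6.177000) = 2.348227

2.3482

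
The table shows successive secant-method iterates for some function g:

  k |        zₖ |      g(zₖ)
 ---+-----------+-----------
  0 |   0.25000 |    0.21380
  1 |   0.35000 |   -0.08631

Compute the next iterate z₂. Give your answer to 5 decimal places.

z₂ = 0.35000 − (-0.08631)·(0.35000 − 0.25000) / (-0.08631 − 0.21380)
   = 0.35000 − (-0.0086310)/(-0.3001100) = 0.3212405

0.32124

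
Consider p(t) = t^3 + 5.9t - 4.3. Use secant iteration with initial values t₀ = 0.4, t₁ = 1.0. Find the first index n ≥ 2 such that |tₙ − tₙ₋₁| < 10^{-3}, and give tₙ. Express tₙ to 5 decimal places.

n = 5, tₙ = 0.67637

p(0.4) = -1.8760000, p(1.0) = 2.6000000
t₂ = 1.0000000 − 2.6000000·(0.6000000)/(4.4760000) = 0.6514745;  |Δ| = 0.3485255
p(0.6514745) = -0.1798021
t₃ = 0.6514745 − (-0.1798021)·(-0.3485255)/(-2.7798021) = 0.6740177;  |Δ| = 0.0225432
p(0.6740177) = -0.0170893
t₄ = 0.6740177 − (-0.0170893)·(0.0225432)/(0.1627128) = 0.6763854;  |Δ| = 0.0023677
p(0.6763854) = 0.0001181
t₅ = 0.6763854 − 0.0001181·(0.0023677)/(0.0172074) = 0.6763691;  |Δ| = 0.0000162
|t₅ − t₄| = 0.0000162 < 10^{-3}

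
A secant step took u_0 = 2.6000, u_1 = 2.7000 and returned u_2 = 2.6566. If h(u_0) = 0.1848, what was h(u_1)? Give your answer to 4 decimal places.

The secant line through (2.6000, 0.1848) and (2.7000, h(u_1)) crosses zero at u_2 = 2.6566.
So (2.6000, 0.1848), (2.7000, h(u_1)), (2.6566, 0) are collinear:
h(u_1) = 0.1848 · (2.7000 − 2.6566) / (2.6000 − 2.6566) = 0.1848 · (0.043400)/(-0.056600) = -0.141702

-0.1417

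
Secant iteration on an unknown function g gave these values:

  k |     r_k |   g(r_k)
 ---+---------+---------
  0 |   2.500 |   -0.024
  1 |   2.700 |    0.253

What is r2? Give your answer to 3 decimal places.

2.517

r2 = 2.700 − 0.253·(2.700 − 2.500) / (0.253 − (-0.024))
   = 2.700 − (0.05060)/(0.27700) = 2.51733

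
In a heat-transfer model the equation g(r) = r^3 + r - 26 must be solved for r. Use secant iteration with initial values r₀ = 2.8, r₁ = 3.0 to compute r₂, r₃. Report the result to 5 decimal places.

g(2.8) = -1.2480000, g(3.0) = 4.0000000
r₂ = 3.0000000 − 4.0000000·(3.0000000 − 2.8000000) / (4.0000000 − (-1.2480000)) = 3.0000000 − (0.8000000)/(5.2480000) = 2.8475610
g(2.8475610) = -0.0626961
r₃ = 2.8475610 − (-0.0626961)·(2.8475610 − 3.0000000) / (-0.0626961 − 4.0000000) = 2.8475610 − (0.0095573)/(-4.0626961) = 2.8499134

2.84756, 2.84991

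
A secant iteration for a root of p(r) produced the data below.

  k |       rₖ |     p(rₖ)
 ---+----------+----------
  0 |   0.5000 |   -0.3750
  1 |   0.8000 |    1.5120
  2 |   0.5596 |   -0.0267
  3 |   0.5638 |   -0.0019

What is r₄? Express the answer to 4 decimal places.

0.5641

r₄ = 0.5638 − (-0.0019)·(0.5638 − 0.5596) / (-0.0019 − (-0.0267))
   = 0.5638 − (-0.000008)/(0.024800) = 0.564122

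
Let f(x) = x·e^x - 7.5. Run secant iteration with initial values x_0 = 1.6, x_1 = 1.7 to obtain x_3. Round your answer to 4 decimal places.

1.5665

f(1.6) = 0.424852, f(1.7) = 1.805711
x_2 = 1.700000 − 1.805711·(1.700000 − 1.600000) / (1.805711 − 0.424852) = 1.700000 − (0.180571)/(1.380859) = 1.569233
f(1.569233) = 0.036965
x_3 = 1.569233 − 0.036965·(1.569233 − 1.700000) / (0.036965 − 1.805711) = 1.569233 − (-0.004834)/(-1.768745) = 1.566500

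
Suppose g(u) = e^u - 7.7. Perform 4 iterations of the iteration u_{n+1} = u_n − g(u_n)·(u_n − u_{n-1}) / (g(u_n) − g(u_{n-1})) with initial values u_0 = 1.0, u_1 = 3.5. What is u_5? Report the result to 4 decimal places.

2.0144

g(1.0) = -4.981718, g(3.5) = 25.415452
u_2 = 3.500000 − 25.415452·(3.500000 − 1.000000) / (25.415452 − (-4.981718)) = 3.500000 − (63.538630)/(30.397170) = 1.409719
g(1.409719) = -3.605196
u_3 = 1.409719 − (-3.605196)·(1.409719 − 3.500000) / (-3.605196 − 25.415452) = 1.409719 − (7.535873)/(-29.020648) = 1.669392
g(1.669392) = -2.391063
u_4 = 1.669392 − (-2.391063)·(1.669392 − 1.409719) / (-2.391063 − (-3.605196)) = 1.669392 − (-0.620894)/(1.214133) = 2.180780
g(2.180780) = 1.153212
u_5 = 2.180780 − 1.153212·(2.180780 − 1.669392) / (1.153212 − (-2.391063)) = 2.180780 − (0.589740)/(3.544275) = 2.014388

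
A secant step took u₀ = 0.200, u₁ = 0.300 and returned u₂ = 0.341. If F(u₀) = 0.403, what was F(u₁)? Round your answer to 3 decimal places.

The secant line through (0.200, 0.403) and (0.300, F(u₁)) crosses zero at u₂ = 0.341.
So (0.200, 0.403), (0.300, F(u₁)), (0.341, 0) are collinear:
F(u₁) = 0.403 · (0.300 − 0.341) / (0.200 − 0.341) = 0.403 · (-0.04100)/(-0.14100) = 0.11718

0.117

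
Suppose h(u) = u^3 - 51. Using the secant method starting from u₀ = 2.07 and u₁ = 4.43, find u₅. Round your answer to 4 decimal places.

3.7083

h(2.07) = -42.130257, h(4.43) = 35.938307
u₂ = 4.430000 − 35.938307·(4.430000 − 2.070000) / (35.938307 − (-42.130257)) = 4.430000 − (84.814405)/(78.068564) = 3.343591
h(3.343591) = -13.619993
u₃ = 3.343591 − (-13.619993)·(3.343591 − 4.430000) / (-13.619993 − 35.938307) = 3.343591 − (14.796886)/(-49.558300) = 3.642166
h(3.642166) = -2.685303
u₄ = 3.642166 − (-2.685303)·(3.642166 − 3.343591) / (-2.685303 − (-13.619993)) = 3.642166 − (-0.801765)/(10.934691) = 3.715489
h(3.715489) = 0.291809
u₅ = 3.715489 − 0.291809·(3.715489 − 3.642166) / (0.291809 − (-2.685303)) = 3.715489 − (0.021396)/(2.977112) = 3.708302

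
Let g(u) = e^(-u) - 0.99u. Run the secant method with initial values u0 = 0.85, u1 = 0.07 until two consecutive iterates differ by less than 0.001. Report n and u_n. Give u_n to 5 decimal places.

g(0.85) = -0.4140851, g(0.07) = 0.8630938
u2 = 0.0700000 − 0.8630938·(-0.7800000)/(1.2771789) = 0.5971095;  |Δ| = 0.5271095
g(0.5971095) = -0.0407382
u3 = 0.5971095 − (-0.0407382)·(0.5271095)/(-0.9038320) = 0.5733513;  |Δ| = 0.0237583
g(0.5733513) = -0.0039844
u4 = 0.5733513 − (-0.0039844)·(-0.0237583)/(0.0367538) = 0.5707757;  |Δ| = 0.0025756
g(0.5707757) = 0.0000190
u5 = 0.5707757 − 0.0000190·(-0.0025756)/(0.0040033) = 0.5707879;  |Δ| = 0.0000122
|u5 − u4| = 0.0000122 < 0.001

n = 5, u_n = 0.57079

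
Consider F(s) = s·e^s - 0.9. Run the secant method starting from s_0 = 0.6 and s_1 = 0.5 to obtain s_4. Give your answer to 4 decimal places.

F(0.6) = 0.193271, F(0.5) = -0.075639
s_2 = 0.500000 − (-0.075639)·(0.500000 − 0.600000) / (-0.075639 − 0.193271) = 0.500000 − (0.007564)/(-0.268911) = 0.528128
F(0.528128) = -0.004424
s_3 = 0.528128 − (-0.004424)·(0.528128 − 0.500000) / (-0.004424 − (-0.075639)) = 0.528128 − (-0.000124)/(0.071215) = 0.529876
F(0.529876) = 0.000111
s_4 = 0.529876 − 0.000111·(0.529876 − 0.528128) / (0.000111 − (-0.004424)) = 0.529876 − (0.000000)/(0.004535) = 0.529833

0.5298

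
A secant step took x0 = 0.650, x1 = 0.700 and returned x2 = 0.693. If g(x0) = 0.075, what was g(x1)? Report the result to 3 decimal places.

The secant line through (0.650, 0.075) and (0.700, g(x1)) crosses zero at x2 = 0.693.
So (0.650, 0.075), (0.700, g(x1)), (0.693, 0) are collinear:
g(x1) = 0.075 · (0.700 − 0.693) / (0.650 − 0.693) = 0.075 · (0.00700)/(-0.04300) = -0.01221

-0.012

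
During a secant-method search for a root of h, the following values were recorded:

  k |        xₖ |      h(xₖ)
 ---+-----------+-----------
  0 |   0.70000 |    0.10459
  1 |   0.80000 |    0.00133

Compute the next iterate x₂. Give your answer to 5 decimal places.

x₂ = 0.80000 − 0.00133·(0.80000 − 0.70000) / (0.00133 − 0.10459)
   = 0.80000 − (0.0001330)/(-0.1032600) = 0.8012880

0.80129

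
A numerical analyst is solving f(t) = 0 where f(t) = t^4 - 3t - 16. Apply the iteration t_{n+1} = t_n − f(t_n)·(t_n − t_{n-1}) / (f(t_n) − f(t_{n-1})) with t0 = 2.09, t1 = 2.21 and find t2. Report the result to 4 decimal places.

f(2.09) = -3.189702, f(2.21) = 1.224433
t2 = 2.210000 − 1.224433·(2.210000 − 2.090000) / (1.224433 − (-3.189702)) = 2.210000 − (0.146932)/(4.414135) = 2.176713

2.1767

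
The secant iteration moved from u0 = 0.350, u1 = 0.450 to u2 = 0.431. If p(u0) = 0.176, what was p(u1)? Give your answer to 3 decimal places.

The secant line through (0.350, 0.176) and (0.450, p(u1)) crosses zero at u2 = 0.431.
So (0.350, 0.176), (0.450, p(u1)), (0.431, 0) are collinear:
p(u1) = 0.176 · (0.450 − 0.431) / (0.350 − 0.431) = 0.176 · (0.01900)/(-0.08100) = -0.04128

-0.041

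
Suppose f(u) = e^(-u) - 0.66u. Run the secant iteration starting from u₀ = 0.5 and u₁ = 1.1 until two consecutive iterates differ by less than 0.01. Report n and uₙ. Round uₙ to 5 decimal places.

f(0.5) = 0.2765307, f(1.1) = -0.3931289
u₂ = 1.1000000 − (-0.3931289)·(0.6000000)/(-0.6696596) = 0.7477653;  |Δ| = 0.3522347
f(0.7477653) = -0.0201018
u₃ = 0.7477653 − (-0.0201018)·(-0.3522347)/(0.3730272) = 0.7287840;  |Δ| = 0.0189813
f(0.7287840) = 0.0014979
u₄ = 0.7287840 − 0.0014979·(-0.0189813)/(0.0215997) = 0.7301003;  |Δ| = 0.0013163
|u₄ − u₃| = 0.0013163 < 0.01

n = 4, uₙ = 0.73010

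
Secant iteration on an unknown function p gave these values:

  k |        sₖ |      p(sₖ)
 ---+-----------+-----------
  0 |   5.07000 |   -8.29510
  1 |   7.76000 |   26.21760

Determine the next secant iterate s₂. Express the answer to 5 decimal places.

s₂ = 7.76000 − 26.21760·(7.76000 − 5.07000) / (26.21760 − (-8.29510))
   = 7.76000 − (70.5253440)/(34.5127000) = 5.7165394

5.71654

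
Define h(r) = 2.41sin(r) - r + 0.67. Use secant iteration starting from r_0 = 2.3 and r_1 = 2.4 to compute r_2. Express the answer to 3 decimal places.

h(2.3) = 0.16715, h(2.4) = -0.10213
r_2 = 2.40000 − (-0.10213)·(2.40000 − 2.30000) / (-0.10213 − 0.16715) = 2.40000 − (-0.01021)/(-0.26928) = 2.36207

2.362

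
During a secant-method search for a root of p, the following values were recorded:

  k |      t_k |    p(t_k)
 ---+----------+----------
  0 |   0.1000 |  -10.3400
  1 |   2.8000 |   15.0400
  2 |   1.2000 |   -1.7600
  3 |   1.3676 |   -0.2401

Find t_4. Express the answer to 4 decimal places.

1.3941

t_4 = 1.3676 − (-0.2401)·(1.3676 − 1.2000) / (-0.2401 − (-1.7600))
   = 1.3676 − (-0.040241)/(1.519900) = 1.394076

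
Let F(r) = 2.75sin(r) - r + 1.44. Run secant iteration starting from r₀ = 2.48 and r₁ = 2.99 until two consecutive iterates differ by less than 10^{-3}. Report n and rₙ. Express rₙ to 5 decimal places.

n = 4, rₙ = 2.67560

F(2.48) = 0.6495292, F(2.99) = -1.1347150
r₂ = 2.9900000 − (-1.1347150)·(0.5100000)/(-1.7842443) = 2.6656584;  |Δ| = 0.3243416
F(2.6656584) = 0.0343066
r₃ = 2.6656584 − 0.0343066·(-0.3243416)/(1.1690217) = 2.6751767;  |Δ| = 0.0095183
F(2.6751767) = 0.0014654
r₄ = 2.6751767 − 0.0014654·(0.0095183)/(-0.0328413) = 2.6756014;  |Δ| = 0.0004247
|r₄ − r₃| = 0.0004247 < 10^{-3}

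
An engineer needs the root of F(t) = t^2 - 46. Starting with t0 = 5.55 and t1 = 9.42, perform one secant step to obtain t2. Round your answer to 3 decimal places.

F(5.55) = -15.19750, F(9.42) = 42.73640
t2 = 9.42000 − 42.73640·(9.42000 − 5.55000) / (42.73640 − (-15.19750)) = 9.42000 − (165.38987)/(57.93390) = 6.56520

6.565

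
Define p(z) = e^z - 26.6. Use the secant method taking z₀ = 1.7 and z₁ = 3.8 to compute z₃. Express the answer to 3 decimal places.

3.168

p(1.7) = -21.12605, p(3.8) = 18.10118
z₂ = 3.80000 − 18.10118·(3.80000 − 1.70000) / (18.10118 − (-21.12605)) = 3.80000 − (38.01249)/(39.22724) = 2.83097
p(2.83097) = -9.63815
z₃ = 2.83097 − (-9.63815)·(2.83097 − 3.80000) / (-9.63815 − 18.10118) = 2.83097 − (9.33968)/(-27.73933) = 3.16766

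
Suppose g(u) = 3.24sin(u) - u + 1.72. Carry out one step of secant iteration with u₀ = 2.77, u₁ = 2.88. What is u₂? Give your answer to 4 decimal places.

2.8010

g(2.77) = 0.126444, g(2.88) = -0.322073
u₂ = 2.880000 − (-0.322073)·(2.880000 − 2.770000) / (-0.322073 − 0.126444) = 2.880000 − (-0.035428)/(-0.448517) = 2.801011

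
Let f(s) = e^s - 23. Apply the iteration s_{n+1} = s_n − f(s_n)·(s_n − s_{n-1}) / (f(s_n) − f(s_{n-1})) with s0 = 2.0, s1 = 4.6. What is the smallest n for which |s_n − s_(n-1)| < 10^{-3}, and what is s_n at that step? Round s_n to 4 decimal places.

n = 8, s_n = 3.1355

f(2.0) = -15.610944, f(4.6) = 76.484316
s2 = 4.600000 − 76.484316·(2.600000)/(92.095260) = 2.440723;  |Δ| = 2.159277
f(2.440723) = -11.518667
s3 = 2.440723 − (-11.518667)·(-2.159277)/(-88.002982) = 2.723349;  |Δ| = 0.282627
f(2.723349) = -7.768749
s4 = 2.723349 − (-7.768749)·(0.282627)/(3.749917) = 3.308871;  |Δ| = 0.585521
f(3.308871) = 4.354213
s5 = 3.308871 − 4.354213·(0.585521)/(12.122963) = 3.098568;  |Δ| = 0.210302
f(3.098568) = -0.833803
s6 = 3.098568 − (-0.833803)·(-0.210302)/(-5.188017) = 3.132368;  |Δ| = 0.033799
f(3.132368) = -0.071800
s7 = 3.132368 − (-0.071800)·(0.033799)/(0.762004) = 3.135552;  |Δ| = 0.003185
f(3.135552) = 0.001337
s8 = 3.135552 − 0.001337·(0.003185)/(0.073136) = 3.135494;  |Δ| = 0.000058
|s8 − s7| = 0.000058 < 10^{-3}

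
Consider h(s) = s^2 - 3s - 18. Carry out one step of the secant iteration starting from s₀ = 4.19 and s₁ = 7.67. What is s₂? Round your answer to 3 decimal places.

5.659

h(4.19) = -13.01390, h(7.67) = 17.81890
s₂ = 7.67000 − 17.81890·(7.67000 − 4.19000) / (17.81890 − (-13.01390)) = 7.67000 − (62.00977)/(30.83280) = 5.65884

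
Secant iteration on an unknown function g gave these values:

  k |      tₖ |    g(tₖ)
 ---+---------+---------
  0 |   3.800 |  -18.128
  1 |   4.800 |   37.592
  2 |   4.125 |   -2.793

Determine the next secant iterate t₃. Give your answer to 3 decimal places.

t₃ = 4.125 − (-2.793)·(4.125 − 4.800) / (-2.793 − 37.592)
   = 4.125 − (1.88527)/(-40.38500) = 4.17168

4.172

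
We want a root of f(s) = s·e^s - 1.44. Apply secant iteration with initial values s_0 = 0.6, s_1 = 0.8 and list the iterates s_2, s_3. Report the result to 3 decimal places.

0.701, 0.708

f(0.6) = -0.34673, f(0.8) = 0.34043
s_2 = 0.80000 − 0.34043·(0.80000 − 0.60000) / (0.34043 − (-0.34673)) = 0.80000 − (0.06809)/(0.68716) = 0.70092
f(0.70092) = -0.02723
s_3 = 0.70092 − (-0.02723)·(0.70092 − 0.80000) / (-0.02723 − 0.34043) = 0.70092 − (0.00270)/(-0.36767) = 0.70826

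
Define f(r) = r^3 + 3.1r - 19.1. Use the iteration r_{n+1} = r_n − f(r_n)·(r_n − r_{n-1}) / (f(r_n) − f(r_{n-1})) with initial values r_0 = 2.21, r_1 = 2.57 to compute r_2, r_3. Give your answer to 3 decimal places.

f(2.21) = -1.45514, f(2.57) = 5.84159
r_2 = 2.57000 − 5.84159·(2.57000 − 2.21000) / (5.84159 − (-1.45514)) = 2.57000 − (2.10297)/(7.29673) = 2.28179
f(2.28179) = -0.14612
r_3 = 2.28179 − (-0.14612)·(2.28179 − 2.57000) / (-0.14612 − 5.84159) = 2.28179 − (0.04211)/(-5.98771) = 2.28883

2.282, 2.289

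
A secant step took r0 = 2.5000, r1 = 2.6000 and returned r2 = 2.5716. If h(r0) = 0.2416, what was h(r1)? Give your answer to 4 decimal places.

The secant line through (2.5000, 0.2416) and (2.6000, h(r1)) crosses zero at r2 = 2.5716.
So (2.5000, 0.2416), (2.6000, h(r1)), (2.5716, 0) are collinear:
h(r1) = 0.2416 · (2.6000 − 2.5716) / (2.5000 − 2.5716) = 0.2416 · (0.028400)/(-0.071600) = -0.095830

-0.0958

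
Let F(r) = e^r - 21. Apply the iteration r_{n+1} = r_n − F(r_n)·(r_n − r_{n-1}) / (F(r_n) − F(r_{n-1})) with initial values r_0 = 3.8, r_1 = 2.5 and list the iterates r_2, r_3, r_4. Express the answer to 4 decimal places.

2.8525, 3.1037, 3.0387

F(3.8) = 23.701184, F(2.5) = -8.817506
r_2 = 2.500000 − (-8.817506)·(2.500000 − 3.800000) / (-8.817506 − 23.701184) = 2.500000 − (11.462758)/(-32.518691) = 2.852498
F(2.852498) = -3.668988
r_3 = 2.852498 − (-3.668988)·(2.852498 − 2.500000) / (-3.668988 − (-8.817506)) = 2.852498 − (-1.293309)/(5.148518) = 3.103698
F(3.103698) = 1.280186
r_4 = 3.103698 − 1.280186·(3.103698 − 2.852498) / (1.280186 − (-3.668988)) = 3.103698 − (0.321583)/(4.949173) = 3.038721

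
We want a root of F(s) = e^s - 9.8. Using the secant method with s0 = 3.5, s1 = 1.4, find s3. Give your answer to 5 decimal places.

F(3.5) = 23.3154520, F(1.4) = -5.7448000
s2 = 1.4000000 − (-5.7448000)·(1.4000000 − 3.5000000) / (-5.7448000 − 23.3154520) = 1.4000000 − (12.0640801)/(-29.0602520) = 1.8151402
F(1.8151402) = -3.6580625
s3 = 1.8151402 − (-3.6580625)·(1.8151402 − 1.4000000) / (-3.6580625 − (-5.7448000)) = 1.8151402 − (-1.5186090)/(2.0867375) = 2.5428834

2.54288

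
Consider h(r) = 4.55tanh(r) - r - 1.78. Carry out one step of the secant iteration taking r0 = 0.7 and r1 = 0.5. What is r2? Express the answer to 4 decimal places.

h(0.7) = 0.269873, h(0.5) = -0.177367
r2 = 0.500000 − (-0.177367)·(0.500000 − 0.700000) / (-0.177367 − 0.269873) = 0.500000 − (0.035473)/(-0.447240) = 0.579316

0.5793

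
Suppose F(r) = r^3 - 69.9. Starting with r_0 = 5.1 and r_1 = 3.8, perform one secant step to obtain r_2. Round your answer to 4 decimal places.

F(5.1) = 62.751000, F(3.8) = -15.028000
r_2 = 3.800000 − (-15.028000)·(3.800000 − 5.100000) / (-15.028000 − 62.751000) = 3.800000 − (19.536400)/(-77.779000) = 4.051178

4.0512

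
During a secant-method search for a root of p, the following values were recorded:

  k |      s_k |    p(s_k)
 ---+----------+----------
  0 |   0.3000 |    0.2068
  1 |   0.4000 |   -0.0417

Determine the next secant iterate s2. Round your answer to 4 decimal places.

s2 = 0.4000 − (-0.0417)·(0.4000 − 0.3000) / (-0.0417 − 0.2068)
   = 0.4000 − (-0.004170)/(-0.248500) = 0.383219

0.3832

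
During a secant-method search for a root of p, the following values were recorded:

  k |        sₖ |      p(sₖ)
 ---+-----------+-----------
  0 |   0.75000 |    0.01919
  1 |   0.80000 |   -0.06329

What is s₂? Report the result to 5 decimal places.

s₂ = 0.80000 − (-0.06329)·(0.80000 − 0.75000) / (-0.06329 − 0.01919)
   = 0.80000 − (-0.0031645)/(-0.0824800) = 0.7616331

0.76163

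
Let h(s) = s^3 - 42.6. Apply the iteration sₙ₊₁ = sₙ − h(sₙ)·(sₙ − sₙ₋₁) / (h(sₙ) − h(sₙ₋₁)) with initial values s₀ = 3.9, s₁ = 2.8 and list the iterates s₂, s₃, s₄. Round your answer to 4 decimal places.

3.4078, 3.5121, 3.4920

h(3.9) = 16.719000, h(2.8) = -20.648000
s₂ = 2.800000 − (-20.648000)·(2.800000 − 3.900000) / (-20.648000 − 16.719000) = 2.800000 − (22.712800)/(-37.367000) = 3.407830
h(3.407830) = -3.023814
s₃ = 3.407830 − (-3.023814)·(3.407830 − 2.800000) / (-3.023814 − (-20.648000)) = 3.407830 − (-1.837966)/(17.624186) = 3.512117
h(3.512117) = 0.721845
s₄ = 3.512117 − 0.721845·(3.512117 − 3.407830) / (0.721845 − (-3.023814)) = 3.512117 − (0.075279)/(3.745659) = 3.492019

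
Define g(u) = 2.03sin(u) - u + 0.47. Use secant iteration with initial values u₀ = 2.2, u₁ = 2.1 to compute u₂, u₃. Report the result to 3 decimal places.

2.158, 2.159

g(2.2) = -0.08875, g(2.1) = 0.12232
u₂ = 2.10000 − 0.12232·(2.10000 − 2.20000) / (0.12232 − (-0.08875)) = 2.10000 − (-0.01223)/(0.21107) = 2.15795
g(2.15795) = 0.00207
u₃ = 2.15795 − 0.00207·(2.15795 − 2.10000) / (0.00207 − 0.12232) = 2.15795 − (0.00012)/(-0.12025) = 2.15895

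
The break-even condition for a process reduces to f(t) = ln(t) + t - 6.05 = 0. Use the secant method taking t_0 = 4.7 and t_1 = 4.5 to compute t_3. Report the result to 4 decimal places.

4.5376

f(4.7) = 0.197563, f(4.5) = -0.045923
t_2 = 4.500000 − (-0.045923)·(4.500000 − 4.700000) / (-0.045923 − 0.197563) = 4.500000 − (0.009185)/(-0.243485) = 4.537721
f(4.537721) = 0.000146
t_3 = 4.537721 − 0.000146·(4.537721 − 4.500000) / (0.000146 − (-0.045923)) = 4.537721 − (0.000006)/(0.046069) = 4.537602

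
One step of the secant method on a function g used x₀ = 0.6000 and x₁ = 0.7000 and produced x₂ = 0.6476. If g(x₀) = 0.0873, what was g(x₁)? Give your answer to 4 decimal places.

The secant line through (0.6000, 0.0873) and (0.7000, g(x₁)) crosses zero at x₂ = 0.6476.
So (0.6000, 0.0873), (0.7000, g(x₁)), (0.6476, 0) are collinear:
g(x₁) = 0.0873 · (0.7000 − 0.6476) / (0.6000 − 0.6476) = 0.0873 · (0.052400)/(-0.047600) = -0.096103

-0.0961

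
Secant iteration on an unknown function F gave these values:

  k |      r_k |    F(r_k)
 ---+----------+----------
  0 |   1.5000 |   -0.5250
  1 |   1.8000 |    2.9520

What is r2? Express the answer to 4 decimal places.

1.5453

r2 = 1.8000 − 2.9520·(1.8000 − 1.5000) / (2.9520 − (-0.5250))
   = 1.8000 − (0.885600)/(3.477000) = 1.545298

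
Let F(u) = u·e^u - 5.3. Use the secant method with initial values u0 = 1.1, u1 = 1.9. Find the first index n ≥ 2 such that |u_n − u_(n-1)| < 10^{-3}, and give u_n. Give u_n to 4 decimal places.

n = 6, u_n = 1.3601

F(1.1) = -1.995417, F(1.9) = 7.403199
u2 = 1.900000 − 7.403199·(0.800000)/(9.398617) = 1.269848;  |Δ| = 0.630152
F(1.269848) = -0.778948
u3 = 1.269848 − (-0.778948)·(-0.630152)/(-8.182147) = 1.329839;  |Δ| = 0.059991
F(1.329839) = -0.272632
u4 = 1.329839 − (-0.272632)·(0.059991)/(0.506316) = 1.362142;  |Δ| = 0.032303
F(1.362142) = 0.018547
u5 = 1.362142 − 0.018547·(0.032303)/(0.291179) = 1.360084;  |Δ| = 0.002058
F(1.360084) = -0.000402
u6 = 1.360084 − (-0.000402)·(-0.002058)/(-0.018949) = 1.360128;  |Δ| = 0.000044
|u6 − u5| = 0.000044 < 10^{-3}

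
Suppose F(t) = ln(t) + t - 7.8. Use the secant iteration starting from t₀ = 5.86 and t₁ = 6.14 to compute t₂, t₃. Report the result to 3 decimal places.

F(5.86) = -0.17185, F(6.14) = 0.15482
t₂ = 6.14000 − 0.15482·(6.14000 − 5.86000) / (0.15482 − (-0.17185)) = 6.14000 − (0.04335)/(0.32668) = 6.00730
F(6.00730) = 0.00027
t₃ = 6.00730 − 0.00027·(6.00730 − 6.14000) / (0.00027 − 0.15482) = 6.00730 − (-0.00004)/(-0.15455) = 6.00706

6.007, 6.007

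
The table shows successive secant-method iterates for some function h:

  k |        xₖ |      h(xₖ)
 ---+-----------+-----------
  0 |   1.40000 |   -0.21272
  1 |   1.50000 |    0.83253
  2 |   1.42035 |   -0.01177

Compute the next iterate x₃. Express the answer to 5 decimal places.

x₃ = 1.42035 − (-0.01177)·(1.42035 − 1.50000) / (-0.01177 − 0.83253)
   = 1.42035 − (0.0009375)/(-0.8443000) = 1.4214604

1.42146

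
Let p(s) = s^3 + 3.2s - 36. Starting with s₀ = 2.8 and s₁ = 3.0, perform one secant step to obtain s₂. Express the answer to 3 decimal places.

p(2.8) = -5.08800, p(3.0) = 0.60000
s₂ = 3.00000 − 0.60000·(3.00000 − 2.80000) / (0.60000 − (-5.08800)) = 3.00000 − (0.12000)/(5.68800) = 2.97890

2.979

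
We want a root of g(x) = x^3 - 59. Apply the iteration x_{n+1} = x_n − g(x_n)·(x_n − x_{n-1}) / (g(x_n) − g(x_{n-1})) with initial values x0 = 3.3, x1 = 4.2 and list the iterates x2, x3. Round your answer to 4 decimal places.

g(3.3) = -23.063000, g(4.2) = 15.088000
x2 = 4.200000 − 15.088000·(4.200000 − 3.300000) / (15.088000 − (-23.063000)) = 4.200000 − (13.579200)/(38.151000) = 3.844067
g(3.844067) = -2.196794
x3 = 3.844067 − (-2.196794)·(3.844067 − 4.200000) / (-2.196794 − 15.088000) = 3.844067 − (0.781912)/(-17.284794) = 3.889304

3.8441, 3.8893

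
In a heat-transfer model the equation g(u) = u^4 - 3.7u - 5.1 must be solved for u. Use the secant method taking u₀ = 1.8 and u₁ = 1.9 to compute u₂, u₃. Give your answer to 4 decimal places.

1.8583, 1.8605

g(1.8) = -1.262400, g(1.9) = 0.902100
u₂ = 1.900000 − 0.902100·(1.900000 − 1.800000) / (0.902100 − (-1.262400)) = 1.900000 − (0.090210)/(2.164500) = 1.858323
g(1.858323) = -0.050071
u₃ = 1.858323 − (-0.050071)·(1.858323 − 1.900000) / (-0.050071 − 0.902100) = 1.858323 − (0.002087)/(-0.952171) = 1.860515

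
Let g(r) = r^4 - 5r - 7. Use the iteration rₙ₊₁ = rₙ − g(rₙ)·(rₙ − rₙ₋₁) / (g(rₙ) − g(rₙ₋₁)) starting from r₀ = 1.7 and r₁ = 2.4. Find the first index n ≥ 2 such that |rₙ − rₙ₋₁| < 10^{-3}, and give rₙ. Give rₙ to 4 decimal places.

n = 6, rₙ = 2.0359

g(1.7) = -7.147900, g(2.4) = 14.177600
r₂ = 2.400000 − 14.177600·(0.700000)/(21.325500) = 1.934627;  |Δ| = 0.465373
g(1.934627) = -2.664730
r₃ = 1.934627 − (-2.664730)·(-0.465373)/(-16.842330) = 2.008256;  |Δ| = 0.073630
g(2.008256) = -0.775441
r₄ = 2.008256 − (-0.775441)·(0.073630)/(1.889289) = 2.038477;  |Δ| = 0.030221
g(2.038477) = 0.074864
r₅ = 2.038477 − 0.074864·(0.030221)/(0.850305) = 2.035816;  |Δ| = 0.002661
g(2.035816) = -0.001809
r₆ = 2.035816 − (-0.001809)·(-0.002661)/(-0.076672) = 2.035879;  |Δ| = 0.000063
|r₆ − r₅| = 0.000063 < 10^{-3}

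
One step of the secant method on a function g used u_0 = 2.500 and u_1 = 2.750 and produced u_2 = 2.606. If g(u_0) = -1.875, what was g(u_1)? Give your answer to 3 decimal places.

2.547

The secant line through (2.500, -1.875) and (2.750, g(u_1)) crosses zero at u_2 = 2.606.
So (2.500, -1.875), (2.750, g(u_1)), (2.606, 0) are collinear:
g(u_1) = -1.875 · (2.750 − 2.606) / (2.500 − 2.606) = -1.875 · (0.14400)/(-0.10600) = 2.54717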